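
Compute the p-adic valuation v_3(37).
v_3(37) = 0

v_3(n) is the largest exponent k such that 3^k divides n. Factor out: 37 = 3^0 · 37. (Sign doesn't affect v_p.) So v_3(37) = 0.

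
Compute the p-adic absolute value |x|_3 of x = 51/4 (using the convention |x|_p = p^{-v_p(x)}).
|51/4|_3 = 1/3

Step 1 — compute v_3(x) by factoring powers of 3 out of the numerator and denominator: v_3(51/4) = 1. Step 2 — apply |x|_p = p^{-v_p(x)} = 3^{-1} = 1/3.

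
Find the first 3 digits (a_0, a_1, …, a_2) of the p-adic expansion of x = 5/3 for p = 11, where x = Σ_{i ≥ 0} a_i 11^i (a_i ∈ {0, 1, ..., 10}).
(a_0, …, a_2) = (9, 3, 7)

v_11(5/3) = 0 (numerator and denominator both coprime to 11), so x ∈ ℤ_11^×. Compute digits iteratively via a_i = x_i mod 11, x_{i+1} = (x_i − a_i)/11, with x_0 = x:
  x_0 = 5/3;  a_0 = 9;  x_1 = (x_0 − 9)/11 = -2/3
  x_1 = -2/3;  a_1 = 3;  x_2 = (x_1 − 3)/11 = -1/3
  x_2 = -1/3;  a_2 = 7;  x_3 = (x_2 − 7)/11 = -2/3
Digits: (9, 3, 7).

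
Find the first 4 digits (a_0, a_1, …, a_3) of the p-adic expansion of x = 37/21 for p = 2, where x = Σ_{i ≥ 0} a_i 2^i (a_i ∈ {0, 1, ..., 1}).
(a_0, …, a_3) = (1, 0, 0, 0)

v_2(37/21) = 0 (numerator and denominator both coprime to 2), so x ∈ ℤ_2^×. Compute digits iteratively via a_i = x_i mod 2, x_{i+1} = (x_i − a_i)/2, with x_0 = x:
  x_0 = 37/21;  a_0 = 1;  x_1 = (x_0 − 1)/2 = 8/21
  x_1 = 8/21;  a_1 = 0;  x_2 = (x_1 − 0)/2 = 4/21
  x_2 = 4/21;  a_2 = 0;  x_3 = (x_2 − 0)/2 = 2/21
  x_3 = 2/21;  a_3 = 0;  x_4 = (x_3 − 0)/2 = 1/21
Digits: (1, 0, 0, 0).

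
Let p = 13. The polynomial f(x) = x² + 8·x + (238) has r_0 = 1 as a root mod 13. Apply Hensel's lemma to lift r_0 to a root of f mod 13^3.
r_2 = 1886 (mod 2197)

Hensel: r_{i+1} = r_i − f(r_i)·(f′(r_i))^{-1} mod 13^{i+2}, f′(x) = 2x + 8. Iterate:
  r_0 = 1 (mod 13)
  r_1 = 27 (mod 169)
  r_2 = 1886 (mod 2197)
Final: r = 1886 satisfies f(r) ≡ 0 mod 13^3.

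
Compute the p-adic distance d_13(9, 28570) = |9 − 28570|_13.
d_13(9, 28570) = 1/28561

Step 1 — x − y = 9 − 28570 = -28561. Step 2 — v_13(-28561) = 4 (factor: -28561 = −(13^4 · 1); the sign does not affect v_p). Step 3 — |x − y|_13 = 13^{-4} = 1/28561.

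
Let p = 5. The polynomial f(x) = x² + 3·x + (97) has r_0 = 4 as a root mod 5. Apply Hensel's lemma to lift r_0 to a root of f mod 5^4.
r_3 = 504 (mod 625)

Hensel: r_{i+1} = r_i − f(r_i)·(f′(r_i))^{-1} mod 5^{i+2}, f′(x) = 2x + 3. Iterate:
  r_0 = 4 (mod 5)
  r_1 = 4 (mod 25)
  r_2 = 4 (mod 125)
  r_3 = 504 (mod 625)
Final: r = 504 satisfies f(r) ≡ 0 mod 5^4.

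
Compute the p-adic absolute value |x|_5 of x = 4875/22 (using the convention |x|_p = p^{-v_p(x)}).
|4875/22|_5 = 1/125

Step 1 — compute v_5(x) by factoring powers of 5 out of the numerator and denominator: v_5(4875/22) = 3. Step 2 — apply |x|_p = p^{-v_p(x)} = 5^{-3} = 1/125.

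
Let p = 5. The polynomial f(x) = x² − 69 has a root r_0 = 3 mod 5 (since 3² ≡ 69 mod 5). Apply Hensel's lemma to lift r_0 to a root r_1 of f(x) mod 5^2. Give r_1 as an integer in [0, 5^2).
r_1 = 13 (mod 25)

Hensel's recurrence: r_{i+1} = r_i − f(r_i)·(f′(r_i))^{-1} mod 5^{i+2}, with f′(x) = 2x. Iterate:
  r_0 = 3 (mod 5)
  r_1 = 13 (mod 25)
Final: r_1 = 13, and one checks f(r_1) ≡ 0 mod 5^2.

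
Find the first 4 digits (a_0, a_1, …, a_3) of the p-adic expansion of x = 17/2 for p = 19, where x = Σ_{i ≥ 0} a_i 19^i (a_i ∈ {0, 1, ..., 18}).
(a_0, …, a_3) = (18, 9, 9, 9)

v_19(17/2) = 0 (numerator and denominator both coprime to 19), so x ∈ ℤ_19^×. Compute digits iteratively via a_i = x_i mod 19, x_{i+1} = (x_i − a_i)/19, with x_0 = x:
  x_0 = 17/2;  a_0 = 18;  x_1 = (x_0 − 18)/19 = -1/2
  x_1 = -1/2;  a_1 = 9;  x_2 = (x_1 − 9)/19 = -1/2
  x_2 = -1/2;  a_2 = 9;  x_3 = (x_2 − 9)/19 = -1/2
  x_3 = -1/2;  a_3 = 9;  x_4 = (x_3 − 9)/19 = -1/2
Digits: (18, 9, 9, 9).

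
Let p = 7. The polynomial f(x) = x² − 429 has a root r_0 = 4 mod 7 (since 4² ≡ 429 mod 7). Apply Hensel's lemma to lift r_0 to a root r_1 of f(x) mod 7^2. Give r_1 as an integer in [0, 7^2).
r_1 = 25 (mod 49)

Hensel's recurrence: r_{i+1} = r_i − f(r_i)·(f′(r_i))^{-1} mod 7^{i+2}, with f′(x) = 2x. Iterate:
  r_0 = 4 (mod 7)
  r_1 = 25 (mod 49)
Final: r_1 = 25, and one checks f(r_1) ≡ 0 mod 7^2.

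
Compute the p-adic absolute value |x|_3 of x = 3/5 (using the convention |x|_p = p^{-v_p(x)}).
|3/5|_3 = 1/3

Step 1 — compute v_3(x) by factoring powers of 3 out of the numerator and denominator: v_3(3/5) = 1. Step 2 — apply |x|_p = p^{-v_p(x)} = 3^{-1} = 1/3.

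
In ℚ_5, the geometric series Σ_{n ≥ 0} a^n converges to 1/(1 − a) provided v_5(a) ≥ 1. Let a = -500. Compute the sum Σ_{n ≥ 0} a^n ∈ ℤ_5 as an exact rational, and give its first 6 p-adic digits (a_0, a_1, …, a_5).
Σ a^n = 1/(1 − a) = 1/501;  first 6 digits = (1, 0, 0, 1, 4, 4)

v_5(a) = 3 ≥ 1, so the series converges in ℤ_5 to 1/(1 − a) = 1/(1 − (-500)) = 1/501. Expand this rational in ℤ_5: compute digits iteratively via d_i = x_i mod 5, x_{i+1} = (x_i − d_i)/5. The first 6 digits are (1, 0, 0, 1, 4, 4).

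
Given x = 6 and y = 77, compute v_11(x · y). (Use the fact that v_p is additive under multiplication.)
v_11(462) = 1

v_p(x) = 0 (factor: 6 = 11^0 · 6); v_p(y) = 1 (factor: 77 = 11^1 · 7). Additivity: v_p(xy) = v_p(x) + v_p(y) = 0 + 1 = 1. (Direct check: xy = 462 = 11^1 · (42).)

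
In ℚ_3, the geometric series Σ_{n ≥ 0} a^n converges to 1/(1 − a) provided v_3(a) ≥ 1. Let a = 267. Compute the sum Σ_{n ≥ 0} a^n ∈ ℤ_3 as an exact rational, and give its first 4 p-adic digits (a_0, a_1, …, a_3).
Σ a^n = 1/(1 − a) = -1/266;  first 4 digits = (1, 2, 0, 0)

v_3(a) = 1 ≥ 1, so the series converges in ℤ_3 to 1/(1 − a) = 1/(1 − 267) = -1/266. Expand this rational in ℤ_3: compute digits iteratively via d_i = x_i mod 3, x_{i+1} = (x_i − d_i)/3. The first 4 digits are (1, 2, 0, 0).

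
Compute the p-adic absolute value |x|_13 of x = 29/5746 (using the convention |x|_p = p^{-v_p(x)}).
|29/5746|_13 = 169

Step 1 — compute v_13(x) by factoring powers of 13 out of the numerator and denominator: v_13(29/5746) = -2. Step 2 — apply |x|_p = p^{-v_p(x)} = 13^{2} = 169.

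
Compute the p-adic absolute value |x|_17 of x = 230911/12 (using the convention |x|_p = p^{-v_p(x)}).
|230911/12|_17 = 1/4913

Step 1 — compute v_17(x) by factoring powers of 17 out of the numerator and denominator: v_17(230911/12) = 3. Step 2 — apply |x|_p = p^{-v_p(x)} = 17^{-3} = 1/4913.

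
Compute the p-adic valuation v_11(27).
v_11(27) = 0

v_11(n) is the largest exponent k such that 11^k divides n. Factor out: 27 = 11^0 · 27. (Sign doesn't affect v_p.) So v_11(27) = 0.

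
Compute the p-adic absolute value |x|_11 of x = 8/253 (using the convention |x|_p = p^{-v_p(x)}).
|8/253|_11 = 11

Step 1 — compute v_11(x) by factoring powers of 11 out of the numerator and denominator: v_11(8/253) = -1. Step 2 — apply |x|_p = p^{-v_p(x)} = 11^{1} = 11.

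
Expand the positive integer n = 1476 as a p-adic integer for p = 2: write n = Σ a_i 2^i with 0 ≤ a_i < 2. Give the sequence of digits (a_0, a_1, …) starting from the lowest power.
(a_0, a_1, …) = (0, 0, 1, 0, 0, 0, 1, 1, 1, 0, 1)

Repeated division by 2 gives the digits low-to-high: 1476 = 1·2^2 + 1·2^6 + 1·2^7 + 1·2^8 + 1·2^10. Digit sequence: (0, 0, 1, 0, 0, 0, 1, 1, 1, 0, 1).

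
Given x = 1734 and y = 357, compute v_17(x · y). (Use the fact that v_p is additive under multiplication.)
v_17(619038) = 3

v_p(x) = 2 (factor: 1734 = 17^2 · 6); v_p(y) = 1 (factor: 357 = 17^1 · 21). Additivity: v_p(xy) = v_p(x) + v_p(y) = 2 + 1 = 3. (Direct check: xy = 619038 = 17^3 · (126).)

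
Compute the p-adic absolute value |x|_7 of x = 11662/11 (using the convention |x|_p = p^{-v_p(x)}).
|11662/11|_7 = 1/343

Step 1 — compute v_7(x) by factoring powers of 7 out of the numerator and denominator: v_7(11662/11) = 3. Step 2 — apply |x|_p = p^{-v_p(x)} = 7^{-3} = 1/343.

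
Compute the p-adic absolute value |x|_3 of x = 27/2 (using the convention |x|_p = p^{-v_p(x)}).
|27/2|_3 = 1/27

Step 1 — compute v_3(x) by factoring powers of 3 out of the numerator and denominator: v_3(27/2) = 3. Step 2 — apply |x|_p = p^{-v_p(x)} = 3^{-3} = 1/27.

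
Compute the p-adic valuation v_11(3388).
v_11(3388) = 2

v_11(n) is the largest exponent k such that 11^k divides n. Factor out: 3388 = 11^2 · 28. (Sign doesn't affect v_p.) So v_11(3388) = 2.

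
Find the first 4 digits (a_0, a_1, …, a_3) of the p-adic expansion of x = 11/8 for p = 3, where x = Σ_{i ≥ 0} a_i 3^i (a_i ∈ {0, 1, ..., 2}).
(a_0, …, a_3) = (1, 2, 2, 1)

v_3(11/8) = 0 (numerator and denominator both coprime to 3), so x ∈ ℤ_3^×. Compute digits iteratively via a_i = x_i mod 3, x_{i+1} = (x_i − a_i)/3, with x_0 = x:
  x_0 = 11/8;  a_0 = 1;  x_1 = (x_0 − 1)/3 = 1/8
  x_1 = 1/8;  a_1 = 2;  x_2 = (x_1 − 2)/3 = -5/8
  x_2 = -5/8;  a_2 = 2;  x_3 = (x_2 − 2)/3 = -7/8
  x_3 = -7/8;  a_3 = 1;  x_4 = (x_3 − 1)/3 = -5/8
Digits: (1, 2, 2, 1).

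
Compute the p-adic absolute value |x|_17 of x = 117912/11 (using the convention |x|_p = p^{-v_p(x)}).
|117912/11|_17 = 1/4913

Step 1 — compute v_17(x) by factoring powers of 17 out of the numerator and denominator: v_17(117912/11) = 3. Step 2 — apply |x|_p = p^{-v_p(x)} = 17^{-3} = 1/4913.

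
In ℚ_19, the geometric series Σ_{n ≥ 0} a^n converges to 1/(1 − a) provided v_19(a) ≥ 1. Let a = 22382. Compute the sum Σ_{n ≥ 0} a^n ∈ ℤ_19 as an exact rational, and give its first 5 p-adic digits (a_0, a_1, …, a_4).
Σ a^n = 1/(1 − a) = -1/22381;  first 5 digits = (1, 0, 5, 3, 6)

v_19(a) = 2 ≥ 1, so the series converges in ℤ_19 to 1/(1 − a) = 1/(1 − 22382) = -1/22381. Expand this rational in ℤ_19: compute digits iteratively via d_i = x_i mod 19, x_{i+1} = (x_i − d_i)/19. The first 5 digits are (1, 0, 5, 3, 6).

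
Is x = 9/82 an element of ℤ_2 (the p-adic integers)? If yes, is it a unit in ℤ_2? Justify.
x ∉ ℤ_2 (v_2(x) = -1 < 0)

ℤ_2 = {x ∈ ℚ_2 : v_2(x) ≥ 0} and ℤ_2^× = {x ∈ ℤ_2 : v_2(x) = 0}. Here v_2(9/82) = v_2(num) − v_2(den) = -1; compare against these criteria.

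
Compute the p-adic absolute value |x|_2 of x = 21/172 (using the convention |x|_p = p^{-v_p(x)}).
|21/172|_2 = 4

Step 1 — compute v_2(x) by factoring powers of 2 out of the numerator and denominator: v_2(21/172) = -2. Step 2 — apply |x|_p = p^{-v_p(x)} = 2^{2} = 4.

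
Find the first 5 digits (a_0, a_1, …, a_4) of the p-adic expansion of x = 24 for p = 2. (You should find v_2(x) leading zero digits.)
(a_0, …, a_4) = (0, 0, 0, 1, 1)

v_2(24) = 3, so a_0 = ... = a_2 = 0. Factor out: x = 2^3 · u with u = 3 a unit in ℤ_2. Expand u iteratively via a_{v+i} = u_i mod 2, u_{i+1} = (u_i − a_{v+i})/2:
  u_0 = 3;  a_3 = 1;  u_1 = (u_0 − 1)/2 = 1
  u_1 = 1;  a_4 = 1;  u_2 = (u_1 − 1)/2 = 0
Digits: (0, 0, 0, 1, 1).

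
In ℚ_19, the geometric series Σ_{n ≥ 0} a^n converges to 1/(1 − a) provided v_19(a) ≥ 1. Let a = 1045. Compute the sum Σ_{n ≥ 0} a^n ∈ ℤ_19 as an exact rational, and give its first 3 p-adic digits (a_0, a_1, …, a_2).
Σ a^n = 1/(1 − a) = -1/1044;  first 3 digits = (1, 17, 6)

v_19(a) = 1 ≥ 1, so the series converges in ℤ_19 to 1/(1 − a) = 1/(1 − 1045) = -1/1044. Expand this rational in ℤ_19: compute digits iteratively via d_i = x_i mod 19, x_{i+1} = (x_i − d_i)/19. The first 3 digits are (1, 17, 6).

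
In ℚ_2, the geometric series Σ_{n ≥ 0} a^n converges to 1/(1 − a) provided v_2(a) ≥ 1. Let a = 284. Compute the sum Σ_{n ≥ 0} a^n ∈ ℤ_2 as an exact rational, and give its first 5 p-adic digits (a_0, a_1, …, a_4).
Σ a^n = 1/(1 − a) = -1/283;  first 5 digits = (1, 0, 1, 1, 0)

v_2(a) = 2 ≥ 1, so the series converges in ℤ_2 to 1/(1 − a) = 1/(1 − 284) = -1/283. Expand this rational in ℤ_2: compute digits iteratively via d_i = x_i mod 2, x_{i+1} = (x_i − d_i)/2. The first 5 digits are (1, 0, 1, 1, 0).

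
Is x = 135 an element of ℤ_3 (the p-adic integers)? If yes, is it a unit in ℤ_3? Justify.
x ∈ ℤ_3 but not a unit; v_3(x) = 3 > 0

ℤ_3 = {x ∈ ℚ_3 : v_3(x) ≥ 0} and ℤ_3^× = {x ∈ ℤ_3 : v_3(x) = 0}. Here v_3(135) = v_3(num) − v_3(den) = 3; compare against these criteria.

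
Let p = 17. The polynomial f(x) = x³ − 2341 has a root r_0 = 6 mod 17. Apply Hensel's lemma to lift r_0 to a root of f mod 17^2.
r_1 = 23 (mod 289)

Hensel: r_{i+1} = r_i − f(r_i)/f′(r_i) mod 17^{i+2}, where f′(x) = 3x². Iterate:
  r_0 = 6 (mod 17)
  r_1 = 23 (mod 289)
Final: r = 23 with f(r) ≡ 0 mod 17^2.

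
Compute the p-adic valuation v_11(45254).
v_11(45254) = 3

v_11(n) is the largest exponent k such that 11^k divides n. Factor out: 45254 = 11^3 · 34. (Sign doesn't affect v_p.) So v_11(45254) = 3.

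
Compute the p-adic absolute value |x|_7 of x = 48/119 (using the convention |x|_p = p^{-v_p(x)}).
|48/119|_7 = 7

Step 1 — compute v_7(x) by factoring powers of 7 out of the numerator and denominator: v_7(48/119) = -1. Step 2 — apply |x|_p = p^{-v_p(x)} = 7^{1} = 7.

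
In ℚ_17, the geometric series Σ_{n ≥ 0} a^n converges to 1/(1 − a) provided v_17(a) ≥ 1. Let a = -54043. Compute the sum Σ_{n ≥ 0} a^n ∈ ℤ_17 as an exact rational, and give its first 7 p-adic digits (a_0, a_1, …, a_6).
Σ a^n = 1/(1 − a) = 1/54044;  first 7 digits = (1, 0, 0, 6, 16, 16, 1)

v_17(a) = 3 ≥ 1, so the series converges in ℤ_17 to 1/(1 − a) = 1/(1 − (-54043)) = 1/54044. Expand this rational in ℤ_17: compute digits iteratively via d_i = x_i mod 17, x_{i+1} = (x_i − d_i)/17. The first 7 digits are (1, 0, 0, 6, 16, 16, 1).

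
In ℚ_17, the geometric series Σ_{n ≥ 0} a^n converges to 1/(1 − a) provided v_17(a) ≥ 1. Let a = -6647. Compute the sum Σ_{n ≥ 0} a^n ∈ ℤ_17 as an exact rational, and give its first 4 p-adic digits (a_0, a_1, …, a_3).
Σ a^n = 1/(1 − a) = 1/6648;  first 4 digits = (1, 0, 11, 15)

v_17(a) = 2 ≥ 1, so the series converges in ℤ_17 to 1/(1 − a) = 1/(1 − (-6647)) = 1/6648. Expand this rational in ℤ_17: compute digits iteratively via d_i = x_i mod 17, x_{i+1} = (x_i − d_i)/17. The first 4 digits are (1, 0, 11, 15).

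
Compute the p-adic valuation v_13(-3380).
v_13(-3380) = 2

v_13(n) is the largest exponent k such that 13^k divides n. Factor out: -3380 = -13^2 · 20. (Sign doesn't affect v_p.) So v_13(-3380) = 2.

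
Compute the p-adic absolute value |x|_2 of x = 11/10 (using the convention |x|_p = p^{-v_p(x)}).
|11/10|_2 = 2

Step 1 — compute v_2(x) by factoring powers of 2 out of the numerator and denominator: v_2(11/10) = -1. Step 2 — apply |x|_p = p^{-v_p(x)} = 2^{1} = 2.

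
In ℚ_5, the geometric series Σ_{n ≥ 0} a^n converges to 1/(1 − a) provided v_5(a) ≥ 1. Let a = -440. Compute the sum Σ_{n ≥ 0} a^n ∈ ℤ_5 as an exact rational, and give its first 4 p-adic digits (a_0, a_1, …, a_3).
Σ a^n = 1/(1 − a) = 1/441;  first 4 digits = (1, 2, 1, 3)

v_5(a) = 1 ≥ 1, so the series converges in ℤ_5 to 1/(1 − a) = 1/(1 − (-440)) = 1/441. Expand this rational in ℤ_5: compute digits iteratively via d_i = x_i mod 5, x_{i+1} = (x_i − d_i)/5. The first 4 digits are (1, 2, 1, 3).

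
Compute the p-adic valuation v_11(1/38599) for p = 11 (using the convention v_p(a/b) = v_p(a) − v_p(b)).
v_11(1/38599) = -3

Factor powers of 11 from the numerator and denominator of the reduced fraction: 1 = 11^0 · 1 and 38599 = 11^3 · 29. Apply v_p(a/b) = v_p(a) − v_p(b): v_11(1/38599) = 0 − 3 = -3.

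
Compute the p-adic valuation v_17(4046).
v_17(4046) = 2

v_17(n) is the largest exponent k such that 17^k divides n. Factor out: 4046 = 17^2 · 14. (Sign doesn't affect v_p.) So v_17(4046) = 2.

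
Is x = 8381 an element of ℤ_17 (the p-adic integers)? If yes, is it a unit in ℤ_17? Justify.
x ∈ ℤ_17 but not a unit; v_17(x) = 2 > 0

ℤ_17 = {x ∈ ℚ_17 : v_17(x) ≥ 0} and ℤ_17^× = {x ∈ ℤ_17 : v_17(x) = 0}. Here v_17(8381) = v_17(num) − v_17(den) = 2; compare against these criteria.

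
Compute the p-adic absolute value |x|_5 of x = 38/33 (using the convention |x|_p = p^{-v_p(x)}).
|38/33|_5 = 1

Step 1 — compute v_5(x) by factoring powers of 5 out of the numerator and denominator: v_5(38/33) = 0. Step 2 — apply |x|_p = p^{-v_p(x)} = 5^{0} = 1.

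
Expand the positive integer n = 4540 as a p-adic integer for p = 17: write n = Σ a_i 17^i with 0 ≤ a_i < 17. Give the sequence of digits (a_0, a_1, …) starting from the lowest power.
(a_0, a_1, …) = (1, 12, 15)

Repeated division by 17 gives the digits low-to-high: 4540 = 1 + 12·17^1 + 15·17^2. Digit sequence: (1, 12, 15).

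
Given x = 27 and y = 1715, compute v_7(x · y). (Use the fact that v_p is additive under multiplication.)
v_7(46305) = 3

v_p(x) = 0 (factor: 27 = 7^0 · 27); v_p(y) = 3 (factor: 1715 = 7^3 · 5). Additivity: v_p(xy) = v_p(x) + v_p(y) = 0 + 3 = 3. (Direct check: xy = 46305 = 7^3 · (135).)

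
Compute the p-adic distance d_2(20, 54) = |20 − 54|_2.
d_2(20, 54) = 1/2

Step 1 — x − y = 20 − 54 = -34. Step 2 — v_2(-34) = 1 (factor: -34 = −(2^1 · 17); the sign does not affect v_p). Step 3 — |x − y|_2 = 2^{-1} = 1/2.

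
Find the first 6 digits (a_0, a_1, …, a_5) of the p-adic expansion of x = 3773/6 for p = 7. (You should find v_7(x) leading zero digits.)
(a_0, …, a_5) = (0, 0, 0, 3, 1, 1)

v_7(3773/6) = 3, so a_0 = ... = a_2 = 0. Factor out: x = 7^3 · u with u = 11/6 a unit in ℤ_7. Expand u iteratively via a_{v+i} = u_i mod 7, u_{i+1} = (u_i − a_{v+i})/7:
  u_0 = 11/6;  a_3 = 3;  u_1 = (u_0 − 3)/7 = -1/6
  u_1 = -1/6;  a_4 = 1;  u_2 = (u_1 − 1)/7 = -1/6
  u_2 = -1/6;  a_5 = 1;  u_3 = (u_2 − 1)/7 = -1/6
Digits: (0, 0, 0, 3, 1, 1).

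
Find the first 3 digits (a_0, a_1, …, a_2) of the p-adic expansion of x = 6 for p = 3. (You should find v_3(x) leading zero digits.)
(a_0, …, a_2) = (0, 2, 0)

v_3(6) = 1, so a_0 = ... = a_0 = 0. Factor out: x = 3^1 · u with u = 2 a unit in ℤ_3. Expand u iteratively via a_{v+i} = u_i mod 3, u_{i+1} = (u_i − a_{v+i})/3:
  u_0 = 2;  a_1 = 2;  u_1 = (u_0 − 2)/3 = 0
  u_1 = 0;  a_2 = 0;  u_2 = (u_1 − 0)/3 = 0
Digits: (0, 2, 0).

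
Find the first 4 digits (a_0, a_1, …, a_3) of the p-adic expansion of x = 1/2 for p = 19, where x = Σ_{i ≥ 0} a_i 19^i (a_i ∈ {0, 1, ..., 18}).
(a_0, …, a_3) = (10, 9, 9, 9)

v_19(1/2) = 0 (numerator and denominator both coprime to 19), so x ∈ ℤ_19^×. Compute digits iteratively via a_i = x_i mod 19, x_{i+1} = (x_i − a_i)/19, with x_0 = x:
  x_0 = 1/2;  a_0 = 10;  x_1 = (x_0 − 10)/19 = -1/2
  x_1 = -1/2;  a_1 = 9;  x_2 = (x_1 − 9)/19 = -1/2
  x_2 = -1/2;  a_2 = 9;  x_3 = (x_2 − 9)/19 = -1/2
  x_3 = -1/2;  a_3 = 9;  x_4 = (x_3 − 9)/19 = -1/2
Digits: (10, 9, 9, 9).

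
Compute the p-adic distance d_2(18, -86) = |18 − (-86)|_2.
d_2(18, -86) = 1/8

Step 1 — x − y = 18 − (-86) = 104. Step 2 — v_2(104) = 3 (factor: 104 = (2^3 · 13); the sign does not affect v_p). Step 3 — |x − y|_2 = 2^{-3} = 1/8.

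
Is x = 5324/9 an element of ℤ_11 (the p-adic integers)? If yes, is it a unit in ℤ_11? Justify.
x ∈ ℤ_11 but not a unit; v_11(x) = 3 > 0

ℤ_11 = {x ∈ ℚ_11 : v_11(x) ≥ 0} and ℤ_11^× = {x ∈ ℤ_11 : v_11(x) = 0}. Here v_11(5324/9) = v_11(num) − v_11(den) = 3; compare against these criteria.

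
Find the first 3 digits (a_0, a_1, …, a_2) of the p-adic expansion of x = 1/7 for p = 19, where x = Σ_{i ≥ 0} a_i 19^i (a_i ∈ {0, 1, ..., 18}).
(a_0, …, a_2) = (11, 13, 2)

v_19(1/7) = 0 (numerator and denominator both coprime to 19), so x ∈ ℤ_19^×. Compute digits iteratively via a_i = x_i mod 19, x_{i+1} = (x_i − a_i)/19, with x_0 = x:
  x_0 = 1/7;  a_0 = 11;  x_1 = (x_0 − 11)/19 = -4/7
  x_1 = -4/7;  a_1 = 13;  x_2 = (x_1 − 13)/19 = -5/7
  x_2 = -5/7;  a_2 = 2;  x_3 = (x_2 − 2)/19 = -1/7
Digits: (11, 13, 2).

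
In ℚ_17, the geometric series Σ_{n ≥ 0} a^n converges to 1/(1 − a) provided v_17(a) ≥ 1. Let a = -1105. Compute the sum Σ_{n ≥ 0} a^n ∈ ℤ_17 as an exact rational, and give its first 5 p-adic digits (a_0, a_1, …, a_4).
Σ a^n = 1/(1 − a) = 1/1106;  first 5 digits = (1, 3, 5, 3, 6)

v_17(a) = 1 ≥ 1, so the series converges in ℤ_17 to 1/(1 − a) = 1/(1 − (-1105)) = 1/1106. Expand this rational in ℤ_17: compute digits iteratively via d_i = x_i mod 17, x_{i+1} = (x_i − d_i)/17. The first 5 digits are (1, 3, 5, 3, 6).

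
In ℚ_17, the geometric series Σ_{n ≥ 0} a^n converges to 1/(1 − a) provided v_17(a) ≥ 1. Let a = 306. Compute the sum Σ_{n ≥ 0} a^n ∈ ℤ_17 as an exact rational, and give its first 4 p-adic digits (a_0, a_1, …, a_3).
Σ a^n = 1/(1 − a) = -1/305;  first 4 digits = (1, 1, 2, 3)

v_17(a) = 1 ≥ 1, so the series converges in ℤ_17 to 1/(1 − a) = 1/(1 − 306) = -1/305. Expand this rational in ℤ_17: compute digits iteratively via d_i = x_i mod 17, x_{i+1} = (x_i − d_i)/17. The first 4 digits are (1, 1, 2, 3).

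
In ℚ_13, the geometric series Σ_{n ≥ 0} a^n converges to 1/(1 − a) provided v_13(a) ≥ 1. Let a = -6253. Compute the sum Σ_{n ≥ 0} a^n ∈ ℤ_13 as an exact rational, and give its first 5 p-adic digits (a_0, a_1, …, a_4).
Σ a^n = 1/(1 − a) = 1/6254;  first 5 digits = (1, 0, 2, 10, 3)

v_13(a) = 2 ≥ 1, so the series converges in ℤ_13 to 1/(1 − a) = 1/(1 − (-6253)) = 1/6254. Expand this rational in ℤ_13: compute digits iteratively via d_i = x_i mod 13, x_{i+1} = (x_i − d_i)/13. The first 5 digits are (1, 0, 2, 10, 3).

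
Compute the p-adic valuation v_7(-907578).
v_7(-907578) = 5

v_7(n) is the largest exponent k such that 7^k divides n. Factor out: -907578 = -7^5 · 54. (Sign doesn't affect v_p.) So v_7(-907578) = 5.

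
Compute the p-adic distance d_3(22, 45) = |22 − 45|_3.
d_3(22, 45) = 1

Step 1 — x − y = 22 − 45 = -23. Step 2 — v_3(-23) = 0 (factor: -23 = −(3^0 · 23); the sign does not affect v_p). Step 3 — |x − y|_3 = 3^{0} = 1.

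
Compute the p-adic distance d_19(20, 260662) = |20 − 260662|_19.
d_19(20, 260662) = 1/130321

Step 1 — x − y = 20 − 260662 = -260642. Step 2 — v_19(-260642) = 4 (factor: -260642 = −(19^4 · 2); the sign does not affect v_p). Step 3 — |x − y|_19 = 19^{-4} = 1/130321.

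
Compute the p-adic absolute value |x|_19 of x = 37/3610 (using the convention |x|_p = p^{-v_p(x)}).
|37/3610|_19 = 361

Step 1 — compute v_19(x) by factoring powers of 19 out of the numerator and denominator: v_19(37/3610) = -2. Step 2 — apply |x|_p = p^{-v_p(x)} = 19^{2} = 361.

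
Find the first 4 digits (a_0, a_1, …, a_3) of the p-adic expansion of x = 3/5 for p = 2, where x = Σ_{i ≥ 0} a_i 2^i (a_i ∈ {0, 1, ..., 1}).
(a_0, …, a_3) = (1, 1, 1, 0)

v_2(3/5) = 0 (numerator and denominator both coprime to 2), so x ∈ ℤ_2^×. Compute digits iteratively via a_i = x_i mod 2, x_{i+1} = (x_i − a_i)/2, with x_0 = x:
  x_0 = 3/5;  a_0 = 1;  x_1 = (x_0 − 1)/2 = -1/5
  x_1 = -1/5;  a_1 = 1;  x_2 = (x_1 − 1)/2 = -3/5
  x_2 = -3/5;  a_2 = 1;  x_3 = (x_2 − 1)/2 = -4/5
  x_3 = -4/5;  a_3 = 0;  x_4 = (x_3 − 0)/2 = -2/5
Digits: (1, 1, 1, 0).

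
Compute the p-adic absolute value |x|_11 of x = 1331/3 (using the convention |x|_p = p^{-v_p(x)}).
|1331/3|_11 = 1/1331

Step 1 — compute v_11(x) by factoring powers of 11 out of the numerator and denominator: v_11(1331/3) = 3. Step 2 — apply |x|_p = p^{-v_p(x)} = 11^{-3} = 1/1331.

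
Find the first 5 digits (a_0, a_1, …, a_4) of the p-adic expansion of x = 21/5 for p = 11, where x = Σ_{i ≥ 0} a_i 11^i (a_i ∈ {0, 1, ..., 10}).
(a_0, …, a_4) = (2, 9, 8, 8, 8)

v_11(21/5) = 0 (numerator and denominator both coprime to 11), so x ∈ ℤ_11^×. Compute digits iteratively via a_i = x_i mod 11, x_{i+1} = (x_i − a_i)/11, with x_0 = x:
  x_0 = 21/5;  a_0 = 2;  x_1 = (x_0 − 2)/11 = 1/5
  x_1 = 1/5;  a_1 = 9;  x_2 = (x_1 − 9)/11 = -4/5
  x_2 = -4/5;  a_2 = 8;  x_3 = (x_2 − 8)/11 = -4/5
  x_3 = -4/5;  a_3 = 8;  x_4 = (x_3 − 8)/11 = -4/5
  x_4 = -4/5;  a_4 = 8;  x_5 = (x_4 − 8)/11 = -4/5
Digits: (2, 9, 8, 8, 8).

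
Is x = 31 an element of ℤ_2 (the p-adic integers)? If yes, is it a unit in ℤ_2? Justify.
x ∈ ℤ_2^× (unit); v_2(x) = 0

ℤ_2 = {x ∈ ℚ_2 : v_2(x) ≥ 0} and ℤ_2^× = {x ∈ ℤ_2 : v_2(x) = 0}. Here v_2(31) = v_2(num) − v_2(den) = 0; compare against these criteria.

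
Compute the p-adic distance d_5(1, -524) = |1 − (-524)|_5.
d_5(1, -524) = 1/25

Step 1 — x − y = 1 − (-524) = 525. Step 2 — v_5(525) = 2 (factor: 525 = (5^2 · 21); the sign does not affect v_p). Step 3 — |x − y|_5 = 5^{-2} = 1/25.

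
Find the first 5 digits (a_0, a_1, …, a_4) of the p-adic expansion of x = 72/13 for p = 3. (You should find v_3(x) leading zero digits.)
(a_0, …, a_4) = (0, 0, 2, 0, 1)

v_3(72/13) = 2, so a_0 = ... = a_1 = 0. Factor out: x = 3^2 · u with u = 8/13 a unit in ℤ_3. Expand u iteratively via a_{v+i} = u_i mod 3, u_{i+1} = (u_i − a_{v+i})/3:
  u_0 = 8/13;  a_2 = 2;  u_1 = (u_0 − 2)/3 = -6/13
  u_1 = -6/13;  a_3 = 0;  u_2 = (u_1 − 0)/3 = -2/13
  u_2 = -2/13;  a_4 = 1;  u_3 = (u_2 − 1)/3 = -5/13
Digits: (0, 0, 2, 0, 1).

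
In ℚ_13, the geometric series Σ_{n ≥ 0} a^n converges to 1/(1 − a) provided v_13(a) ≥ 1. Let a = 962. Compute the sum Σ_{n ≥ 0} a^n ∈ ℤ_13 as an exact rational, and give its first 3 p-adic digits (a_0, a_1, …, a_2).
Σ a^n = 1/(1 − a) = -1/961;  first 3 digits = (1, 9, 8)

v_13(a) = 1 ≥ 1, so the series converges in ℤ_13 to 1/(1 − a) = 1/(1 − 962) = -1/961. Expand this rational in ℤ_13: compute digits iteratively via d_i = x_i mod 13, x_{i+1} = (x_i − d_i)/13. The first 3 digits are (1, 9, 8).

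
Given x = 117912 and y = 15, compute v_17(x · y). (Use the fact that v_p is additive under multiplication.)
v_17(1768680) = 3

v_p(x) = 3 (factor: 117912 = 17^3 · 24); v_p(y) = 0 (factor: 15 = 17^0 · 15). Additivity: v_p(xy) = v_p(x) + v_p(y) = 3 + 0 = 3. (Direct check: xy = 1768680 = 17^3 · (360).)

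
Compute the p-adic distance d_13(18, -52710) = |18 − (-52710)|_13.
d_13(18, -52710) = 1/2197

Step 1 — x − y = 18 − (-52710) = 52728. Step 2 — v_13(52728) = 3 (factor: 52728 = (13^3 · 24); the sign does not affect v_p). Step 3 — |x − y|_13 = 13^{-3} = 1/2197.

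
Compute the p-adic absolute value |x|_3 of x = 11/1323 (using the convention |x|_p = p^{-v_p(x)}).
|11/1323|_3 = 27

Step 1 — compute v_3(x) by factoring powers of 3 out of the numerator and denominator: v_3(11/1323) = -3. Step 2 — apply |x|_p = p^{-v_p(x)} = 3^{3} = 27.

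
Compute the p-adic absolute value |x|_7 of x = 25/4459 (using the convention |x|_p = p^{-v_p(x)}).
|25/4459|_7 = 343

Step 1 — compute v_7(x) by factoring powers of 7 out of the numerator and denominator: v_7(25/4459) = -3. Step 2 — apply |x|_p = p^{-v_p(x)} = 7^{3} = 343.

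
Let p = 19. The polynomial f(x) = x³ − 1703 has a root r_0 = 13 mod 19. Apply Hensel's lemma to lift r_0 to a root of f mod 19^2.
r_1 = 336 (mod 361)

Hensel: r_{i+1} = r_i − f(r_i)/f′(r_i) mod 19^{i+2}, where f′(x) = 3x². Iterate:
  r_0 = 13 (mod 19)
  r_1 = 336 (mod 361)
Final: r = 336 with f(r) ≡ 0 mod 19^2.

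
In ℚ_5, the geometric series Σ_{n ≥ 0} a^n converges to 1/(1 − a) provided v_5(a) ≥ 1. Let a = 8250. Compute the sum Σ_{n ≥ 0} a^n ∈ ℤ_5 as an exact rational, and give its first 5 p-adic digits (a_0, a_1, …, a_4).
Σ a^n = 1/(1 − a) = -1/8249;  first 5 digits = (1, 0, 0, 1, 3)

v_5(a) = 3 ≥ 1, so the series converges in ℤ_5 to 1/(1 − a) = 1/(1 − 8250) = -1/8249. Expand this rational in ℤ_5: compute digits iteratively via d_i = x_i mod 5, x_{i+1} = (x_i − d_i)/5. The first 5 digits are (1, 0, 0, 1, 3).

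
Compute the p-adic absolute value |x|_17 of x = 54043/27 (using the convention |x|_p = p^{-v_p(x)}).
|54043/27|_17 = 1/4913

Step 1 — compute v_17(x) by factoring powers of 17 out of the numerator and denominator: v_17(54043/27) = 3. Step 2 — apply |x|_p = p^{-v_p(x)} = 17^{-3} = 1/4913.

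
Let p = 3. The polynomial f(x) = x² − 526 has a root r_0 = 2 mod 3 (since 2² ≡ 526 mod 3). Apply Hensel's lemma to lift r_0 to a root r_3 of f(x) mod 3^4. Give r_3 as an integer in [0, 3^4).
r_3 = 11 (mod 81)

Hensel's recurrence: r_{i+1} = r_i − f(r_i)·(f′(r_i))^{-1} mod 3^{i+2}, with f′(x) = 2x. Iterate:
  r_0 = 2 (mod 3)
  r_1 = 2 (mod 9)
  r_2 = 11 (mod 27)
  r_3 = 11 (mod 81)
Final: r_3 = 11, and one checks f(r_3) ≡ 0 mod 3^4.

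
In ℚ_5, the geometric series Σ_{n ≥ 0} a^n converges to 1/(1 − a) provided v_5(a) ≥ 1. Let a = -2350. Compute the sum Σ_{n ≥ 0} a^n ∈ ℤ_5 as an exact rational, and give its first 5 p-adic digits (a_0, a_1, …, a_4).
Σ a^n = 1/(1 − a) = 1/2351;  first 5 digits = (1, 0, 1, 1, 2)

v_5(a) = 2 ≥ 1, so the series converges in ℤ_5 to 1/(1 − a) = 1/(1 − (-2350)) = 1/2351. Expand this rational in ℤ_5: compute digits iteratively via d_i = x_i mod 5, x_{i+1} = (x_i − d_i)/5. The first 5 digits are (1, 0, 1, 1, 2).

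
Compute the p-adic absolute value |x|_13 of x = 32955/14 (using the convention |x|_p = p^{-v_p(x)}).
|32955/14|_13 = 1/2197

Step 1 — compute v_13(x) by factoring powers of 13 out of the numerator and denominator: v_13(32955/14) = 3. Step 2 — apply |x|_p = p^{-v_p(x)} = 13^{-3} = 1/2197.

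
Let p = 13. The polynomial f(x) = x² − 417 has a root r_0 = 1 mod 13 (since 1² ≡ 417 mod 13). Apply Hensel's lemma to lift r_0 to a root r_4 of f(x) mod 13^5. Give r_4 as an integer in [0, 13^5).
r_4 = 108200 (mod 371293)

Hensel's recurrence: r_{i+1} = r_i − f(r_i)·(f′(r_i))^{-1} mod 13^{i+2}, with f′(x) = 2x. Iterate:
  r_0 = 1 (mod 13)
  r_1 = 40 (mod 169)
  r_2 = 547 (mod 2197)
  r_3 = 22517 (mod 28561)
  r_4 = 108200 (mod 371293)
Final: r_4 = 108200, and one checks f(r_4) ≡ 0 mod 13^5.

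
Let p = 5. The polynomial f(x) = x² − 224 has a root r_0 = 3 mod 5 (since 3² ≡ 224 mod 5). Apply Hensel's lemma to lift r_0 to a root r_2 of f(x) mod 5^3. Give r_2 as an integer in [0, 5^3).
r_2 = 43 (mod 125)

Hensel's recurrence: r_{i+1} = r_i − f(r_i)·(f′(r_i))^{-1} mod 5^{i+2}, with f′(x) = 2x. Iterate:
  r_0 = 3 (mod 5)
  r_1 = 18 (mod 25)
  r_2 = 43 (mod 125)
Final: r_2 = 43, and one checks f(r_2) ≡ 0 mod 5^3.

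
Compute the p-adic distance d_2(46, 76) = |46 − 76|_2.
d_2(46, 76) = 1/2

Step 1 — x − y = 46 − 76 = -30. Step 2 — v_2(-30) = 1 (factor: -30 = −(2^1 · 15); the sign does not affect v_p). Step 3 — |x − y|_2 = 2^{-1} = 1/2.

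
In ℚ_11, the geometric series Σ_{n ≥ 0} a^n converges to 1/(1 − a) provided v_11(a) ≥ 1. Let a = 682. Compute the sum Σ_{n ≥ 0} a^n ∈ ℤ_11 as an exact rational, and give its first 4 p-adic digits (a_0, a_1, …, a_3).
Σ a^n = 1/(1 − a) = -1/681;  first 4 digits = (1, 7, 10, 10)

v_11(a) = 1 ≥ 1, so the series converges in ℤ_11 to 1/(1 − a) = 1/(1 − 682) = -1/681. Expand this rational in ℤ_11: compute digits iteratively via d_i = x_i mod 11, x_{i+1} = (x_i − d_i)/11. The first 4 digits are (1, 7, 10, 10).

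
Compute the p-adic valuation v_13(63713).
v_13(63713) = 3

v_13(n) is the largest exponent k such that 13^k divides n. Factor out: 63713 = 13^3 · 29. (Sign doesn't affect v_p.) So v_13(63713) = 3.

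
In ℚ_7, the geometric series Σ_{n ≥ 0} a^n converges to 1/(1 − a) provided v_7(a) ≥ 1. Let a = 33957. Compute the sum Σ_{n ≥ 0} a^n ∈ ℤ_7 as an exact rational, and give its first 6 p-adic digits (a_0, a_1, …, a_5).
Σ a^n = 1/(1 − a) = -1/33956;  first 6 digits = (1, 0, 0, 1, 0, 2)

v_7(a) = 3 ≥ 1, so the series converges in ℤ_7 to 1/(1 − a) = 1/(1 − 33957) = -1/33956. Expand this rational in ℤ_7: compute digits iteratively via d_i = x_i mod 7, x_{i+1} = (x_i − d_i)/7. The first 6 digits are (1, 0, 0, 1, 0, 2).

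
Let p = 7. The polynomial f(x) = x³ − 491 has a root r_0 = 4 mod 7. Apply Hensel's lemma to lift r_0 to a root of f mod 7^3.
r_2 = 214 (mod 343)

Hensel: r_{i+1} = r_i − f(r_i)/f′(r_i) mod 7^{i+2}, where f′(x) = 3x². Iterate:
  r_0 = 4 (mod 7)
  r_1 = 18 (mod 49)
  r_2 = 214 (mod 343)
Final: r = 214 with f(r) ≡ 0 mod 7^3.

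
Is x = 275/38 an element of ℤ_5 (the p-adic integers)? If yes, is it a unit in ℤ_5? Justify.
x ∈ ℤ_5 but not a unit; v_5(x) = 2 > 0

ℤ_5 = {x ∈ ℚ_5 : v_5(x) ≥ 0} and ℤ_5^× = {x ∈ ℤ_5 : v_5(x) = 0}. Here v_5(275/38) = v_5(num) − v_5(den) = 2; compare against these criteria.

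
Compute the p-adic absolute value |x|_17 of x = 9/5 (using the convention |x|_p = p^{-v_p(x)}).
|9/5|_17 = 1

Step 1 — compute v_17(x) by factoring powers of 17 out of the numerator and denominator: v_17(9/5) = 0. Step 2 — apply |x|_p = p^{-v_p(x)} = 17^{0} = 1.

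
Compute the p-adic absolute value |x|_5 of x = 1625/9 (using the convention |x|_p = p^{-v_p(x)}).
|1625/9|_5 = 1/125

Step 1 — compute v_5(x) by factoring powers of 5 out of the numerator and denominator: v_5(1625/9) = 3. Step 2 — apply |x|_p = p^{-v_p(x)} = 5^{-3} = 1/125.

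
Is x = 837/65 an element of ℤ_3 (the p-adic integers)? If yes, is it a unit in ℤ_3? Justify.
x ∈ ℤ_3 but not a unit; v_3(x) = 3 > 0

ℤ_3 = {x ∈ ℚ_3 : v_3(x) ≥ 0} and ℤ_3^× = {x ∈ ℤ_3 : v_3(x) = 0}. Here v_3(837/65) = v_3(num) − v_3(den) = 3; compare against these criteria.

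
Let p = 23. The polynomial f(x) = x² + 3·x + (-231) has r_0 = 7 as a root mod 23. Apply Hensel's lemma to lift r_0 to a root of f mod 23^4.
r_3 = 7827 (mod 279841)

Hensel: r_{i+1} = r_i − f(r_i)·(f′(r_i))^{-1} mod 23^{i+2}, f′(x) = 2x + 3. Iterate:
  r_0 = 7 (mod 23)
  r_1 = 421 (mod 529)
  r_2 = 7827 (mod 12167)
  r_3 = 7827 (mod 279841)
Final: r = 7827 satisfies f(r) ≡ 0 mod 23^4.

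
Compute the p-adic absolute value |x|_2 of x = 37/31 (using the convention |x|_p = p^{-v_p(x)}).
|37/31|_2 = 1

Step 1 — compute v_2(x) by factoring powers of 2 out of the numerator and denominator: v_2(37/31) = 0. Step 2 — apply |x|_p = p^{-v_p(x)} = 2^{0} = 1.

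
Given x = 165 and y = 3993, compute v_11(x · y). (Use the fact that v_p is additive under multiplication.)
v_11(658845) = 4

v_p(x) = 1 (factor: 165 = 11^1 · 15); v_p(y) = 3 (factor: 3993 = 11^3 · 3). Additivity: v_p(xy) = v_p(x) + v_p(y) = 1 + 3 = 4. (Direct check: xy = 658845 = 11^4 · (45).)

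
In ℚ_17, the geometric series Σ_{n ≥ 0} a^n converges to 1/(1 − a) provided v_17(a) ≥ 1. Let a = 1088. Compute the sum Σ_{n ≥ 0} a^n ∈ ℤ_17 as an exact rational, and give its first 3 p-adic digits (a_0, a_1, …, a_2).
Σ a^n = 1/(1 − a) = -1/1087;  first 3 digits = (1, 13, 2)

v_17(a) = 1 ≥ 1, so the series converges in ℤ_17 to 1/(1 − a) = 1/(1 − 1088) = -1/1087. Expand this rational in ℤ_17: compute digits iteratively via d_i = x_i mod 17, x_{i+1} = (x_i − d_i)/17. The first 3 digits are (1, 13, 2).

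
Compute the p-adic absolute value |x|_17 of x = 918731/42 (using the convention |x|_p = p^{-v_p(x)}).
|918731/42|_17 = 1/83521

Step 1 — compute v_17(x) by factoring powers of 17 out of the numerator and denominator: v_17(918731/42) = 4. Step 2 — apply |x|_p = p^{-v_p(x)} = 17^{-4} = 1/83521.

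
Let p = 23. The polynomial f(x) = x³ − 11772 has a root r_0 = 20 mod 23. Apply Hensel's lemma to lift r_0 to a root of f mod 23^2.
r_1 = 434 (mod 529)

Hensel: r_{i+1} = r_i − f(r_i)/f′(r_i) mod 23^{i+2}, where f′(x) = 3x². Iterate:
  r_0 = 20 (mod 23)
  r_1 = 434 (mod 529)
Final: r = 434 with f(r) ≡ 0 mod 23^2.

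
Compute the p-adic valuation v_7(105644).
v_7(105644) = 4

v_7(n) is the largest exponent k such that 7^k divides n. Factor out: 105644 = 7^4 · 44. (Sign doesn't affect v_p.) So v_7(105644) = 4.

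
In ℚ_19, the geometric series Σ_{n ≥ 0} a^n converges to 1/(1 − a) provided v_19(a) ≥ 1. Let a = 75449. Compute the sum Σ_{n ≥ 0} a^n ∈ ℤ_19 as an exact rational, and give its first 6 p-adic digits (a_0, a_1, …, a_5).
Σ a^n = 1/(1 − a) = -1/75448;  first 6 digits = (1, 0, 0, 11, 0, 0)

v_19(a) = 3 ≥ 1, so the series converges in ℤ_19 to 1/(1 − a) = 1/(1 − 75449) = -1/75448. Expand this rational in ℤ_19: compute digits iteratively via d_i = x_i mod 19, x_{i+1} = (x_i − d_i)/19. The first 6 digits are (1, 0, 0, 11, 0, 0).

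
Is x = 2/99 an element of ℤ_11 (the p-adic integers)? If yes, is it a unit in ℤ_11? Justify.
x ∉ ℤ_11 (v_11(x) = -1 < 0)

ℤ_11 = {x ∈ ℚ_11 : v_11(x) ≥ 0} and ℤ_11^× = {x ∈ ℤ_11 : v_11(x) = 0}. Here v_11(2/99) = v_11(num) − v_11(den) = -1; compare against these criteria.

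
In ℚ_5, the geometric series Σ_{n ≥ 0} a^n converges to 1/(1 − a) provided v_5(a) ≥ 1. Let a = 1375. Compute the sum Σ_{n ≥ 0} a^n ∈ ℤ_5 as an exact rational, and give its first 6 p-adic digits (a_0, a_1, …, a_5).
Σ a^n = 1/(1 − a) = -1/1374;  first 6 digits = (1, 0, 0, 1, 2, 0)

v_5(a) = 3 ≥ 1, so the series converges in ℤ_5 to 1/(1 − a) = 1/(1 − 1375) = -1/1374. Expand this rational in ℤ_5: compute digits iteratively via d_i = x_i mod 5, x_{i+1} = (x_i − d_i)/5. The first 6 digits are (1, 0, 0, 1, 2, 0).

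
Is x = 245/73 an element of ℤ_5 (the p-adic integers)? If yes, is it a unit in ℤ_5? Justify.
x ∈ ℤ_5 but not a unit; v_5(x) = 1 > 0

ℤ_5 = {x ∈ ℚ_5 : v_5(x) ≥ 0} and ℤ_5^× = {x ∈ ℤ_5 : v_5(x) = 0}. Here v_5(245/73) = v_5(num) − v_5(den) = 1; compare against these criteria.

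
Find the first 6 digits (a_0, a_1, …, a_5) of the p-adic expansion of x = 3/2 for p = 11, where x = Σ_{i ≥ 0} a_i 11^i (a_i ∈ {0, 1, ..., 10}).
(a_0, …, a_5) = (7, 5, 5, 5, 5, 5)

v_11(3/2) = 0 (numerator and denominator both coprime to 11), so x ∈ ℤ_11^×. Compute digits iteratively via a_i = x_i mod 11, x_{i+1} = (x_i − a_i)/11, with x_0 = x:
  x_0 = 3/2;  a_0 = 7;  x_1 = (x_0 − 7)/11 = -1/2
  x_1 = -1/2;  a_1 = 5;  x_2 = (x_1 − 5)/11 = -1/2
  x_2 = -1/2;  a_2 = 5;  x_3 = (x_2 − 5)/11 = -1/2
  x_3 = -1/2;  a_3 = 5;  x_4 = (x_3 − 5)/11 = -1/2
  x_4 = -1/2;  a_4 = 5;  x_5 = (x_4 − 5)/11 = -1/2
  x_5 = -1/2;  a_5 = 5;  x_6 = (x_5 − 5)/11 = -1/2
Digits: (7, 5, 5, 5, 5, 5).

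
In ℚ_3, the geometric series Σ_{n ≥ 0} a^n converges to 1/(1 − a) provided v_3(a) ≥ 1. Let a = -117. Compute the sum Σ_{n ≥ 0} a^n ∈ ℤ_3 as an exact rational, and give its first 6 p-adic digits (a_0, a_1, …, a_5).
Σ a^n = 1/(1 − a) = 1/118;  first 6 digits = (1, 0, 2, 1, 2, 1)

v_3(a) = 2 ≥ 1, so the series converges in ℤ_3 to 1/(1 − a) = 1/(1 − (-117)) = 1/118. Expand this rational in ℤ_3: compute digits iteratively via d_i = x_i mod 3, x_{i+1} = (x_i − d_i)/3. The first 6 digits are (1, 0, 2, 1, 2, 1).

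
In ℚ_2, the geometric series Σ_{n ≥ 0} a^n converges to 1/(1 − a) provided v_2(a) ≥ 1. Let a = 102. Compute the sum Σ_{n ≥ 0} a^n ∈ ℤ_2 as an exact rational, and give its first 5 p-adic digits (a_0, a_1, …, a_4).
Σ a^n = 1/(1 − a) = -1/101;  first 5 digits = (1, 1, 0, 0, 1)

v_2(a) = 1 ≥ 1, so the series converges in ℤ_2 to 1/(1 − a) = 1/(1 − 102) = -1/101. Expand this rational in ℤ_2: compute digits iteratively via d_i = x_i mod 2, x_{i+1} = (x_i − d_i)/2. The first 5 digits are (1, 1, 0, 0, 1).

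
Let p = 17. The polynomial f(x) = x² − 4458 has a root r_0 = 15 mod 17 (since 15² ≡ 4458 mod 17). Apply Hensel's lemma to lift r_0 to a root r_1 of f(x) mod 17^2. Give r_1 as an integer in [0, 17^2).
r_1 = 185 (mod 289)

Hensel's recurrence: r_{i+1} = r_i − f(r_i)·(f′(r_i))^{-1} mod 17^{i+2}, with f′(x) = 2x. Iterate:
  r_0 = 15 (mod 17)
  r_1 = 185 (mod 289)
Final: r_1 = 185, and one checks f(r_1) ≡ 0 mod 17^2.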